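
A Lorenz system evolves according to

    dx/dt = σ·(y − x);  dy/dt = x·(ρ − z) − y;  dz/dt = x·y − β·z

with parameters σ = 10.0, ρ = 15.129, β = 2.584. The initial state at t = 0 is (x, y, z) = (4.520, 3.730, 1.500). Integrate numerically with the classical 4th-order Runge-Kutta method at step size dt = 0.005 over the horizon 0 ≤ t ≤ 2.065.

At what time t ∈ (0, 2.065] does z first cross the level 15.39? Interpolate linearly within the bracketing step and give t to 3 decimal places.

t=0.000: state=(4.520, 3.730, 1.500)
step 1 (dt=0.005): k1=(-7.900, 57.873, 12.984), k2=(-6.256, 57.313, 13.477), k3=(-6.311, 57.365, 13.484), k4=(-4.716, 56.854, 13.979); state += dt/6·(k1+2k2+2k3+k4)
t=0.005: state=(4.489, 4.017, 1.567)
t=0.010: state=(4.472, 4.299, 1.640)
t=0.015: state=(4.471, 4.577, 1.717)
continuing one RK4 step at a time; state shown every 20 steps (Δt=0.1):
t=0.100: state=(6.055, 9.283, 4.136)
t=0.200: state=(10.010, 13.947, 11.868)
t=0.230: state=(11.062, 14.015, 15.274)
next step: t=0.235: state=(11.204, 13.921, 15.851) — z has crossed 15.39
linear interpolation between t=0.230 (15.27424) and t=0.235 (15.85093) → t≈0.231

t = 0.231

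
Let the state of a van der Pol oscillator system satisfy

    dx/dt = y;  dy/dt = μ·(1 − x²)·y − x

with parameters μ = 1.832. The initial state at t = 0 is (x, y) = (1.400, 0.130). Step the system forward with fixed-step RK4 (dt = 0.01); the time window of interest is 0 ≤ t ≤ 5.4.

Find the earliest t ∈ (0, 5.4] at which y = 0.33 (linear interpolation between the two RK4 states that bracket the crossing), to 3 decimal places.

t = 3.036

t=0.000: state=(1.400, 0.130)
step 1 (dt=0.01): k1=(0.130, -1.629), k2=(0.122, -1.615), k3=(0.122, -1.615), k4=(0.114, -1.602); state += dt/6·(k1+2k2+2k3+k4)
t=0.010: state=(1.401, 0.114)
t=0.020: state=(1.402, 0.098)
t=0.030: state=(1.403, 0.082)
continuing one RK4 step at a time; state shown every 20 steps (Δt=0.2):
t=0.200: state=(1.397, -0.145)
t=0.400: state=(1.347, -0.340)
t=0.600: state=(1.264, -0.494)
t=0.800: state=(1.150, -0.640)
t=1.000: state=(1.006, -0.813)
t=1.200: state=(0.821, -1.052)
t=1.400: state=(0.576, -1.420)
t=1.600: state=(0.238, -2.015)
t=1.800: state=(-0.249, -2.891)
t=2.000: state=(-0.907, -3.537)
t=2.200: state=(-1.554, -2.636)
t=2.400: state=(-1.909, -0.978)
t=2.600: state=(-2.003, -0.098)
t=2.800: state=(-1.986, 0.210)
t=3.000: state=(-1.932, 0.319)
t=3.030: state=(-1.922, 0.328)
next step: t=3.040: state=(-1.919, 0.331) — y has crossed 0.33
linear interpolation between t=3.030 (0.32827) and t=3.040 (0.33124) → t≈3.036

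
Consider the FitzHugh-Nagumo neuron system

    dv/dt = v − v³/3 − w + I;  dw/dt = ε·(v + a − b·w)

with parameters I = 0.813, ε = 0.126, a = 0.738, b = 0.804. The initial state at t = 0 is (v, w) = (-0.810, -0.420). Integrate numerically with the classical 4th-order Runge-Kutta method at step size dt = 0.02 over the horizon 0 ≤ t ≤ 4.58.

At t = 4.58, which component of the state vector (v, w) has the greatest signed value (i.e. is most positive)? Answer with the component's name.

largest component: v

t=0.000: state=(-0.810, -0.420)
step 1 (dt=0.02): k1=(0.600, 0.033), k2=(0.602, 0.034), k3=(0.602, 0.034), k4=(0.604, 0.035); state += dt/6·(k1+2k2+2k3+k4)
t=0.020: state=(-0.798, -0.419)
t=0.040: state=(-0.786, -0.419)
t=0.060: state=(-0.774, -0.418)
continuing one RK4 step at a time; state shown every 10 steps (Δt=0.2):
t=0.200: state=(-0.686, -0.412)
t=0.400: state=(-0.550, -0.401)
t=0.600: state=(-0.396, -0.386)
t=0.800: state=(-0.218, -0.368)
t=1.000: state=(-0.006, -0.345)
t=1.200: state=(0.245, -0.316)
t=1.400: state=(0.541, -0.282)
t=1.600: state=(0.872, -0.240)
t=1.800: state=(1.209, -0.191)
t=2.000: state=(1.506, -0.135)
t=2.200: state=(1.728, -0.073)
t=2.400: state=(1.867, -0.008)
t=2.600: state=(1.943, 0.058)
t=2.800: state=(1.976, 0.124)
t=3.000: state=(1.985, 0.190)
t=3.200: state=(1.980, 0.254)
t=3.400: state=(1.967, 0.316)
t=3.600: state=(1.951, 0.377)
t=3.800: state=(1.932, 0.436)
t=4.000: state=(1.913, 0.494)
t=4.200: state=(1.892, 0.550)
t=4.400: state=(1.871, 0.604)
t=4.580: state=(1.853, 0.652)
compare at T: v=1.853, w=0.652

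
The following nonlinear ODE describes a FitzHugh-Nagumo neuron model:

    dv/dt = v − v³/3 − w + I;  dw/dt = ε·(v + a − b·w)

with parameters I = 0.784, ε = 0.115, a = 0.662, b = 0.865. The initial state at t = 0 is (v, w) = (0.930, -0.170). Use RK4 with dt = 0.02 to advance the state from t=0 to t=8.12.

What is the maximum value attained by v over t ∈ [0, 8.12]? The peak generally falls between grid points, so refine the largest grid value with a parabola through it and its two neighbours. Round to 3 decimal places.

t=0.000: state=(0.930, -0.170)
step 1 (dt=0.02): k1=(1.616, 0.200), k2=(1.616, 0.202), k3=(1.616, 0.202), k4=(1.615, 0.203); state += dt/6·(k1+2k2+2k3+k4)
t=0.020: state=(0.962, -0.166)
t=0.040: state=(0.995, -0.162)
t=0.060: state=(1.027, -0.158)
continuing one RK4 step at a time; state shown every 25 steps (Δt=0.5):
t=0.500: state=(1.633, -0.051)
t=1.000: state=(1.924, 0.090)
t=1.500: state=(1.966, 0.233)
t=2.000: state=(1.939, 0.368)
t=2.500: state=(1.897, 0.495)
t=3.000: state=(1.851, 0.613)
t=3.500: state=(1.805, 0.723)
t=4.000: state=(1.758, 0.825)
t=4.500: state=(1.711, 0.919)
t=5.000: state=(1.664, 1.007)
t=5.500: state=(1.617, 1.087)
t=6.000: state=(1.569, 1.161)
t=6.500: state=(1.521, 1.228)
t=7.000: state=(1.473, 1.290)
t=7.500: state=(1.423, 1.345)
t=8.000: state=(1.373, 1.396)
t=8.120: state=(1.361, 1.407)
largest grid value and its neighbours: v(1.420)=1.96680, v(1.440)=1.96683, v(1.460)=1.96675
parabola through these three points peaks at t≈1.436 with v≈1.96683

max v = 1.967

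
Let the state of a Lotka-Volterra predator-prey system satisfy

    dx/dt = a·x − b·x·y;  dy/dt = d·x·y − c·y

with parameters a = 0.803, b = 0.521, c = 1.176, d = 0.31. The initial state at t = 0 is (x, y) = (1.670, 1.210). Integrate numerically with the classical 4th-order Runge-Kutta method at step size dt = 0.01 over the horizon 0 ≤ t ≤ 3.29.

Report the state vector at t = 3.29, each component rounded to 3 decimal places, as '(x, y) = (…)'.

t=0.000: state=(1.670, 1.210)
step 1 (dt=0.01): k1=(0.288, -0.797), k2=(0.292, -0.793), k3=(0.292, -0.793), k4=(0.296, -0.790); state += dt/6·(k1+2k2+2k3+k4)
t=0.010: state=(1.673, 1.202)
t=0.020: state=(1.676, 1.194)
t=0.030: state=(1.679, 1.186)
continuing one RK4 step at a time; state shown every 20 steps (Δt=0.2):
t=0.200: state=(1.742, 1.063)
t=0.400: state=(1.844, 0.939)
t=0.600: state=(1.974, 0.835)
t=0.800: state=(2.134, 0.750)
t=1.000: state=(2.327, 0.680)
t=1.200: state=(2.553, 0.625)
t=1.400: state=(2.815, 0.584)
t=1.600: state=(3.115, 0.554)
t=1.800: state=(3.456, 0.537)
t=2.000: state=(3.839, 0.532)
t=2.200: state=(4.263, 0.541)
t=2.400: state=(4.726, 0.564)
t=2.600: state=(5.222, 0.607)
t=2.800: state=(5.737, 0.674)
t=3.000: state=(6.249, 0.773)
t=3.200: state=(6.724, 0.913)
t=3.290: state=(6.912, 0.994)

(x, y) = (6.912, 0.994)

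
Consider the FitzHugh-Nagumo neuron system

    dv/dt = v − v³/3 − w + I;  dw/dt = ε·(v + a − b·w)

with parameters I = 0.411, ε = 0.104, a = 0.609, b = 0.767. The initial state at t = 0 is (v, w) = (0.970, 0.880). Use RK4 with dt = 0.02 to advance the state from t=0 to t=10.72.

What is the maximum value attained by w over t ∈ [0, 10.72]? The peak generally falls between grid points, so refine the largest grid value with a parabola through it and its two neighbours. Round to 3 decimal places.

t=0.000: state=(0.970, 0.880)
step 1 (dt=0.02): k1=(0.197, 0.094), k2=(0.196, 0.094), k3=(0.196, 0.094), k4=(0.195, 0.094); state += dt/6·(k1+2k2+2k3+k4)
t=0.020: state=(0.974, 0.882)
t=0.040: state=(0.978, 0.884)
t=0.060: state=(0.982, 0.886)
continuing one RK4 step at a time; state shown every 25 steps (Δt=0.5):
t=0.500: state=(1.056, 0.928)
t=1.000: state=(1.114, 0.979)
t=1.500: state=(1.142, 1.029)
t=2.000: state=(1.143, 1.078)
t=2.500: state=(1.122, 1.125)
t=3.000: state=(1.082, 1.168)
t=3.500: state=(1.025, 1.207)
t=4.000: state=(0.951, 1.242)
t=4.500: state=(0.857, 1.270)
t=5.000: state=(0.735, 1.292)
t=5.500: state=(0.572, 1.306)
t=6.000: state=(0.336, 1.310)
t=6.500: state=(-0.030, 1.298)
t=7.000: state=(-0.606, 1.263)
t=7.500: state=(-1.328, 1.195)
t=8.000: state=(-1.800, 1.098)
t=8.500: state=(-1.938, 0.990)
t=9.000: state=(-1.945, 0.883)
t=9.500: state=(-1.918, 0.781)
t=10.000: state=(-1.884, 0.685)
t=10.500: state=(-1.848, 0.594)
t=10.720: state=(-1.832, 0.556)
largest grid value and its neighbours: w(5.880)=1.31012, w(5.900)=1.31012, w(5.920)=1.31010
parabola through these three points peaks at t≈5.891 with w≈1.31012

max w = 1.310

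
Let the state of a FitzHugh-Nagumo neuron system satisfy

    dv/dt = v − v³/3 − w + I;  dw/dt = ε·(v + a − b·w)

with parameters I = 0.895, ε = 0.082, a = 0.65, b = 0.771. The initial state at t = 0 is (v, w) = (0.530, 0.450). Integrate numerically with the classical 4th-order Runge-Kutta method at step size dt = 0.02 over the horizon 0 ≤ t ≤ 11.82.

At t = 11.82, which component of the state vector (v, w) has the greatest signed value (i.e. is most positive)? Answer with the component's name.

t=0.000: state=(0.530, 0.450)
step 1 (dt=0.02): k1=(0.925, 0.068), k2=(0.931, 0.069), k3=(0.931, 0.069), k4=(0.937, 0.070); state += dt/6·(k1+2k2+2k3+k4)
t=0.020: state=(0.549, 0.451)
t=0.040: state=(0.567, 0.453)
t=0.060: state=(0.587, 0.454)
continuing one RK4 step at a time; state shown every 25 steps (Δt=0.5):
t=0.500: state=(1.045, 0.494)
t=1.000: state=(1.506, 0.557)
t=1.500: state=(1.737, 0.632)
t=2.000: state=(1.801, 0.710)
t=2.500: state=(1.799, 0.787)
t=3.000: state=(1.775, 0.861)
t=3.500: state=(1.745, 0.932)
t=4.000: state=(1.713, 0.999)
t=4.500: state=(1.680, 1.062)
t=5.000: state=(1.646, 1.123)
t=5.500: state=(1.612, 1.180)
t=6.000: state=(1.577, 1.233)
t=6.500: state=(1.543, 1.284)
t=7.000: state=(1.507, 1.332)
t=7.500: state=(1.471, 1.377)
t=8.000: state=(1.435, 1.419)
t=8.500: state=(1.398, 1.458)
t=9.000: state=(1.359, 1.495)
t=9.500: state=(1.320, 1.528)
t=10.000: state=(1.279, 1.560)
t=10.500: state=(1.237, 1.588)
t=11.000: state=(1.192, 1.614)
t=11.500: state=(1.145, 1.637)
t=11.820: state=(1.113, 1.651)
compare at T: v=1.113, w=1.651

largest component: w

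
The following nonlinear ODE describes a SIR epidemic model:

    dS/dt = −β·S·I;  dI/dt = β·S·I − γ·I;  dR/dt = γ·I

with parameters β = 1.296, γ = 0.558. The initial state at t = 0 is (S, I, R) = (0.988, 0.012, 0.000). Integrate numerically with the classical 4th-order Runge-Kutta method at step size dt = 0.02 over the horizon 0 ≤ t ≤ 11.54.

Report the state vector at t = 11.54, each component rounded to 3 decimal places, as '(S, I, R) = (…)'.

t=0.000: state=(0.988, 0.012, 0.000)
step 1 (dt=0.02): k1=(-0.015, 0.009, 0.007), k2=(-0.015, 0.009, 0.007), k3=(-0.015, 0.009, 0.007), k4=(-0.016, 0.009, 0.007); state += dt/6·(k1+2k2+2k3+k4)
t=0.020: state=(0.988, 0.012, 0.000)
t=0.040: state=(0.987, 0.012, 0.000)
t=0.060: state=(0.987, 0.013, 0.000)
continuing one RK4 step at a time; state shown every 25 steps (Δt=0.5):
t=0.500: state=(0.979, 0.017, 0.004)
t=1.000: state=(0.966, 0.024, 0.010)
t=1.500: state=(0.948, 0.034, 0.018)
t=2.000: state=(0.923, 0.048, 0.029)
t=2.500: state=(0.890, 0.065, 0.045)
t=3.000: state=(0.848, 0.086, 0.066)
t=3.500: state=(0.796, 0.111, 0.093)
t=4.000: state=(0.734, 0.138, 0.128)
t=4.500: state=(0.665, 0.164, 0.170)
t=5.000: state=(0.593, 0.187, 0.219)
t=5.500: state=(0.523, 0.203, 0.274)
t=6.000: state=(0.457, 0.211, 0.332)
t=6.500: state=(0.398, 0.211, 0.391)
t=7.000: state=(0.348, 0.203, 0.449)
t=7.500: state=(0.307, 0.190, 0.504)
t=8.000: state=(0.273, 0.173, 0.554)
t=8.500: state=(0.245, 0.155, 0.600)
t=9.000: state=(0.223, 0.136, 0.641)
t=9.500: state=(0.205, 0.118, 0.676)
t=10.000: state=(0.191, 0.102, 0.707)
t=10.500: state=(0.180, 0.087, 0.733)
t=11.000: state=(0.171, 0.074, 0.756)
t=11.500: state=(0.164, 0.062, 0.774)
t=11.540: state=(0.163, 0.061, 0.776)

(S, I, R) = (0.163, 0.061, 0.776)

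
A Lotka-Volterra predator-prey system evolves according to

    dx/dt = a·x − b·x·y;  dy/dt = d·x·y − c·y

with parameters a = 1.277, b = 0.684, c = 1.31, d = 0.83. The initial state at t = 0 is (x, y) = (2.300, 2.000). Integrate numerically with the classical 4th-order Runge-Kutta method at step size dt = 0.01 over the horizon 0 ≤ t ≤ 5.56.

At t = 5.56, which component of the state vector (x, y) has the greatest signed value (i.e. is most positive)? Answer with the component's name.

t=0.000: state=(2.300, 2.000)
step 1 (dt=0.01): k1=(-0.209, 1.198), k2=(-0.219, 1.200), k3=(-0.219, 1.200), k4=(-0.228, 1.202); state += dt/6·(k1+2k2+2k3+k4)
t=0.010: state=(2.298, 2.012)
t=0.020: state=(2.295, 2.024)
t=0.030: state=(2.293, 2.036)
continuing one RK4 step at a time; state shown every 20 steps (Δt=0.2):
t=0.200: state=(2.221, 2.242)
t=0.400: state=(2.077, 2.467)
t=0.600: state=(1.890, 2.640)
t=0.800: state=(1.688, 2.733)
t=1.000: state=(1.497, 2.739)
t=1.200: state=(1.334, 2.665)
t=1.400: state=(1.207, 2.531)
t=1.600: state=(1.115, 2.360)
t=1.800: state=(1.055, 2.173)
t=2.000: state=(1.025, 1.987)
t=2.200: state=(1.021, 1.811)
t=2.400: state=(1.040, 1.653)
t=2.600: state=(1.081, 1.517)
t=2.800: state=(1.143, 1.403)
t=3.000: state=(1.226, 1.314)
t=3.200: state=(1.328, 1.250)
t=3.400: state=(1.450, 1.211)
t=3.600: state=(1.588, 1.199)
t=3.800: state=(1.738, 1.215)
t=4.000: state=(1.895, 1.264)
t=4.200: state=(2.047, 1.350)
t=4.400: state=(2.179, 1.475)
t=4.600: state=(2.274, 1.644)
t=4.800: state=(2.312, 1.853)
t=5.000: state=(2.280, 2.089)
t=5.200: state=(2.175, 2.329)
t=5.400: state=(2.012, 2.538)
t=5.560: state=(1.856, 2.662)
compare at T: x=1.856, y=2.662

largest component: y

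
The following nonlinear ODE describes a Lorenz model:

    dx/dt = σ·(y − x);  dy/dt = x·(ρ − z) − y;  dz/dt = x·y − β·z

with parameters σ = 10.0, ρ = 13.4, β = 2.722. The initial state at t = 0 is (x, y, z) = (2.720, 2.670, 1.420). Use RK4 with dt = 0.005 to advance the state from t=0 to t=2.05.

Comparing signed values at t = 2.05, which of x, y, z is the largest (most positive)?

largest component: z

t=0.000: state=(2.720, 2.670, 1.420)
step 1 (dt=0.005): k1=(-0.500, 29.916, 3.397), k2=(0.260, 29.803, 3.574), k3=(0.239, 29.825, 3.577), k4=(0.979, 29.732, 3.757); state += dt/6·(k1+2k2+2k3+k4)
t=0.005: state=(2.721, 2.819, 1.438)
t=0.010: state=(2.730, 2.967, 1.458)
t=0.015: state=(2.745, 3.116, 1.479)
continuing one RK4 step at a time; state shown every 20 steps (Δt=0.1):
t=0.100: state=(3.822, 5.856, 2.278)
t=0.200: state=(6.602, 10.011, 5.420)
t=0.300: state=(9.929, 12.482, 12.817)
t=0.400: state=(10.203, 7.909, 19.539)
t=0.500: state=(6.446, 2.203, 18.426)
t=0.600: state=(3.009, 0.571, 14.506)
t=0.700: state=(1.451, 0.609, 11.146)
t=0.800: state=(1.037, 0.949, 8.569)
t=0.900: state=(1.156, 1.455, 6.639)
t=1.000: state=(1.631, 2.297, 5.283)
t=1.100: state=(2.547, 3.751, 4.575)
t=1.200: state=(4.130, 6.130, 4.934)
t=1.300: state=(6.533, 9.243, 7.424)
t=1.400: state=(9.013, 10.808, 12.855)
t=1.500: state=(9.246, 7.759, 17.680)
t=1.600: state=(6.656, 3.551, 17.343)
t=1.700: state=(3.968, 1.916, 14.369)
t=1.800: state=(2.610, 1.872, 11.447)
t=1.900: state=(2.321, 2.411, 9.162)
t=2.000: state=(2.711, 3.385, 7.605)
t=2.050: state=(3.118, 4.077, 7.145)
compare at T: x=3.118, y=4.077, z=7.145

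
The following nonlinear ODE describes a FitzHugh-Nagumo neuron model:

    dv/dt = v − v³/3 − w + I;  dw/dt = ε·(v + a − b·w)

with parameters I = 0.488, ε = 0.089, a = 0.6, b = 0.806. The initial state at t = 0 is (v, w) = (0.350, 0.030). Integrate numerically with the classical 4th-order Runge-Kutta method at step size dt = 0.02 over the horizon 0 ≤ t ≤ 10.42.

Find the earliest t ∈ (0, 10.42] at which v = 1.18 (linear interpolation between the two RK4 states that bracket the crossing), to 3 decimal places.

t = 0.849

t=0.000: state=(0.350, 0.030)
step 1 (dt=0.02): k1=(0.794, 0.082), k2=(0.800, 0.083), k3=(0.800, 0.083), k4=(0.806, 0.084); state += dt/6·(k1+2k2+2k3+k4)
t=0.020: state=(0.366, 0.032)
t=0.040: state=(0.382, 0.033)
t=0.060: state=(0.399, 0.035)
continuing one RK4 step at a time; state shown every 25 steps (Δt=0.5):
t=0.500: state=(0.817, 0.080)
t=0.840: state=(1.171, 0.126)
next step: t=0.860: state=(1.191, 0.129) — v has crossed 1.18
linear interpolation between t=0.840 (1.17123) and t=0.860 (1.19107) → t≈0.849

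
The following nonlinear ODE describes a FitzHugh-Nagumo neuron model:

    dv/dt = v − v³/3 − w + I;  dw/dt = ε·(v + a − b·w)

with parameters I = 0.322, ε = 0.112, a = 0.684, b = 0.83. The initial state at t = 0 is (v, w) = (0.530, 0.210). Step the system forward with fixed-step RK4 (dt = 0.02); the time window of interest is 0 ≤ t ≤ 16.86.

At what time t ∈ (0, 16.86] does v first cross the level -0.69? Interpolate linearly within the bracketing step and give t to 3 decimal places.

t=0.000: state=(0.530, 0.210)
step 1 (dt=0.02): k1=(0.592, 0.116), k2=(0.595, 0.117), k3=(0.595, 0.117), k4=(0.599, 0.118); state += dt/6·(k1+2k2+2k3+k4)
t=0.020: state=(0.542, 0.212)
t=0.040: state=(0.554, 0.215)
t=0.060: state=(0.566, 0.217)
continuing one RK4 step at a time; state shown every 50 steps (Δt=1):
t=1.000: state=(1.189, 0.357)
t=2.000: state=(1.530, 0.549)
t=3.000: state=(1.526, 0.738)
t=4.000: state=(1.424, 0.904)
t=5.000: state=(1.291, 1.042)
t=6.000: state=(1.129, 1.152)
t=7.000: state=(0.918, 1.233)
t=8.000: state=(0.592, 1.279)
t=9.000: state=(-0.084, 1.270)
t=9.460: state=(-0.665, 1.233)
next step: t=9.480: state=(-0.695, 1.231) — v has crossed -0.69
linear interpolation between t=9.460 (-0.66499) and t=9.480 (-0.69470) → t≈9.477

t = 9.477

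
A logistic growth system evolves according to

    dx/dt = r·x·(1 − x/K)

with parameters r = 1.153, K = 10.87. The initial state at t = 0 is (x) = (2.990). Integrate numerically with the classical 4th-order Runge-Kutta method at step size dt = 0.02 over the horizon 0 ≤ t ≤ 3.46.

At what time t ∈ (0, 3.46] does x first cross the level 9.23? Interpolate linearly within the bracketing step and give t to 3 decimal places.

t = 2.339

t=0.000: state=(2.990)
step 1 (dt=0.02): k1=(2.499), k2=(2.512), k3=(2.512), k4=(2.525); state += dt/6·(k1+2k2+2k3+k4)
t=0.020: state=(3.040)
t=0.040: state=(3.091)
t=0.060: state=(3.142)
continuing one RK4 step at a time; state shown every 10 steps (Δt=0.2):
t=0.200: state=(3.515)
t=0.400: state=(4.084)
t=0.600: state=(4.686)
t=0.800: state=(5.308)
t=1.000: state=(5.933)
t=1.200: state=(6.546)
t=1.400: state=(7.130)
t=1.600: state=(7.674)
t=1.800: state=(8.168)
t=2.000: state=(8.609)
t=2.200: state=(8.994)
t=2.320: state=(9.199)
next step: t=2.340: state=(9.232) — x has crossed 9.23
linear interpolation between t=2.320 (9.19933) and t=2.340 (9.23167) → t≈2.339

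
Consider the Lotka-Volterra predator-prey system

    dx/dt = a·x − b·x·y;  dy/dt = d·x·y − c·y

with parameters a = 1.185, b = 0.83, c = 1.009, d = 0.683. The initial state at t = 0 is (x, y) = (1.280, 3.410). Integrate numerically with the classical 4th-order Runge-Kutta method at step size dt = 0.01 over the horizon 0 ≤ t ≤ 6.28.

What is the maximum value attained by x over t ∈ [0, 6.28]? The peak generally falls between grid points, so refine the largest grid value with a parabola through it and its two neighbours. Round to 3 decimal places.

t=0.000: state=(1.280, 3.410)
step 1 (dt=0.01): k1=(-2.106, -0.460), k2=(-2.086, -0.484), k3=(-2.086, -0.483), k4=(-2.067, -0.507); state += dt/6·(k1+2k2+2k3+k4)
t=0.010: state=(1.259, 3.405)
t=0.020: state=(1.239, 3.400)
t=0.030: state=(1.219, 3.394)
continuing one RK4 step at a time; state shown every 25 steps (Δt=0.25):
t=0.250: state=(0.866, 3.173)
t=0.500: state=(0.626, 2.795)
t=0.750: state=(0.492, 2.387)
t=1.000: state=(0.420, 2.004)
t=1.250: state=(0.386, 1.667)
t=1.500: state=(0.379, 1.382)
t=1.750: state=(0.392, 1.147)
t=2.000: state=(0.424, 0.955)
t=2.250: state=(0.476, 0.801)
t=2.500: state=(0.549, 0.679)
t=2.750: state=(0.648, 0.585)
t=3.000: state=(0.778, 0.513)
t=3.250: state=(0.946, 0.461)
t=3.500: state=(1.160, 0.429)
t=3.750: state=(1.430, 0.415)
t=4.000: state=(1.763, 0.423)
t=4.250: state=(2.165, 0.460)
t=4.500: state=(2.628, 0.537)
t=4.750: state=(3.118, 0.682)
t=5.000: state=(3.553, 0.938)
t=5.250: state=(3.774, 1.369)
t=5.500: state=(3.587, 2.008)
t=5.750: state=(2.946, 2.741)
t=6.000: state=(2.109, 3.279)
t=6.250: state=(1.404, 3.428)
t=6.280: state=(1.336, 3.420)
largest grid value and its neighbours: x(5.270)=3.77672, x(5.280)=3.77684, x(5.290)=3.77625
parabola through these three points peaks at t≈5.277 with x≈3.77688

max x = 3.777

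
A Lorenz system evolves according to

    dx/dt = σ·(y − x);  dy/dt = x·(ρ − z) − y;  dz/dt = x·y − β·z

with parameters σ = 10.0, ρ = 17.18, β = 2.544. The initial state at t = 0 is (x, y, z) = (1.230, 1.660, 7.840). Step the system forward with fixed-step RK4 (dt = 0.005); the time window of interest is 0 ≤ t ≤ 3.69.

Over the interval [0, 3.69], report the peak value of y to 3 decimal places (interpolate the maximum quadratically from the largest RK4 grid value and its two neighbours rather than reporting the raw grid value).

max y = 13.433

t=0.000: state=(1.230, 1.660, 7.840)
step 1 (dt=0.005): k1=(4.300, 9.828, -17.903), k2=(4.438, 9.960, -17.741), k3=(4.438, 9.962, -17.741), k4=(4.576, 10.097, -17.578); state += dt/6·(k1+2k2+2k3+k4)
t=0.005: state=(1.252, 1.710, 7.751)
t=0.010: state=(1.276, 1.761, 7.664)
t=0.015: state=(1.301, 1.814, 7.579)
continuing one RK4 step at a time; state shown every 40 steps (Δt=0.2):
t=0.200: state=(3.457, 5.507, 5.970)
t=0.400: state=(9.965, 13.378, 14.826)
t=0.600: state=(7.369, 2.553, 22.934)
t=0.800: state=(1.526, 0.570, 14.317)
t=1.000: state=(1.290, 1.732, 8.813)
t=1.200: state=(3.407, 5.327, 6.541)
t=1.400: state=(9.537, 12.903, 14.239)
t=1.600: state=(7.781, 3.263, 22.962)
t=1.800: state=(1.890, 0.853, 14.667)
t=2.000: state=(1.689, 2.248, 9.176)
t=2.200: state=(4.276, 6.540, 7.504)
t=2.400: state=(10.247, 12.412, 17.280)
t=2.600: state=(6.397, 2.414, 21.380)
t=2.800: state=(2.010, 1.450, 13.630)
t=3.000: state=(2.553, 3.539, 8.985)
t=3.200: state=(6.380, 9.294, 9.938)
t=3.400: state=(10.222, 9.033, 21.701)
t=3.600: state=(4.219, 1.774, 18.178)
t=3.690: state=(2.729, 1.789, 14.915)
largest grid value and its neighbours: y(0.405)=13.41688, y(0.410)=13.43291, y(0.415)=13.42477
parabola through these three points peaks at t≈0.411 with y≈13.43323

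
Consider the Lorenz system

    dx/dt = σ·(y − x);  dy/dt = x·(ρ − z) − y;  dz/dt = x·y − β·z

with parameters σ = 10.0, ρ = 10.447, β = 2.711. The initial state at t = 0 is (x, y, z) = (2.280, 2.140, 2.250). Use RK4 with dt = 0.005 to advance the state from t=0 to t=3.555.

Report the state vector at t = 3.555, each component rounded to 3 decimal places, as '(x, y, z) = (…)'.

(x, y, z) = (5.660, 5.545, 10.147)

t=0.000: state=(2.280, 2.140, 2.250)
step 1 (dt=0.005): k1=(-1.400, 16.549, -1.221), k2=(-0.951, 16.486, -1.126), k3=(-0.964, 16.495, -1.124), k4=(-0.527, 16.440, -1.028); state += dt/6·(k1+2k2+2k3+k4)
t=0.005: state=(2.275, 2.222, 2.244)
t=0.010: state=(2.275, 2.304, 2.240)
t=0.015: state=(2.278, 2.386, 2.236)
continuing one RK4 step at a time; state shown every 40 steps (Δt=0.2):
t=0.200: state=(4.228, 6.003, 3.336)
t=0.400: state=(8.016, 9.157, 10.240)
t=0.600: state=(6.123, 3.810, 13.740)
t=0.800: state=(2.779, 1.999, 9.564)
t=1.000: state=(2.475, 2.803, 6.436)
t=1.200: state=(3.862, 4.909, 5.625)
t=1.400: state=(6.271, 7.343, 8.429)
t=1.600: state=(6.599, 5.744, 12.093)
t=1.800: state=(4.371, 3.451, 10.646)
t=2.000: state=(3.543, 3.595, 8.153)
t=2.200: state=(4.322, 4.983, 7.312)
t=2.400: state=(5.757, 6.354, 8.880)
t=2.600: state=(5.999, 5.602, 10.904)
t=2.800: state=(4.802, 4.230, 10.315)
t=3.000: state=(4.211, 4.210, 8.781)
t=3.200: state=(4.677, 5.085, 8.267)
t=3.400: state=(5.500, 5.806, 9.221)
t=3.555: state=(5.660, 5.545, 10.147)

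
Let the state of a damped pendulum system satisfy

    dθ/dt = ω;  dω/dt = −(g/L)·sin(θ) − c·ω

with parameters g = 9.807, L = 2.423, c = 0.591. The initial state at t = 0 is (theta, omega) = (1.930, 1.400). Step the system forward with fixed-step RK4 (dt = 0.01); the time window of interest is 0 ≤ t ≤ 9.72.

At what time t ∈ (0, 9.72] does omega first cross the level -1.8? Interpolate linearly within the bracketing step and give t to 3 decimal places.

t = 0.938

t=0.000: state=(1.930, 1.400)
step 1 (dt=0.01): k1=(1.400, -4.617), k2=(1.377, -4.593), k3=(1.377, -4.593), k4=(1.354, -4.569); state += dt/6·(k1+2k2+2k3+k4)
t=0.010: state=(1.944, 1.354)
t=0.020: state=(1.957, 1.309)
t=0.030: state=(1.970, 1.264)
continuing one RK4 step at a time; state shown every 50 steps (Δt=0.5):
t=0.500: state=(2.136, -0.455)
t=0.930: state=(1.654, -1.776)
next step: t=0.940: state=(1.636, -1.806) — omega has crossed -1.8
linear interpolation between t=0.930 (-1.77602) and t=0.940 (-1.80579) → t≈0.938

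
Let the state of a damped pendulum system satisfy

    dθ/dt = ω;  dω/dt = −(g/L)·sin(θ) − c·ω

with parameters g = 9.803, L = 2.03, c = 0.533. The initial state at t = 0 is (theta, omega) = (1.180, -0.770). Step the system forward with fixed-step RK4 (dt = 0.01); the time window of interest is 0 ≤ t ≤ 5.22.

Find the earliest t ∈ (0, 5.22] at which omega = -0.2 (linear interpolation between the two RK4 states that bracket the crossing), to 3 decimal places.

t=0.000: state=(1.180, -0.770)
step 1 (dt=0.01): k1=(-0.770, -4.055), k2=(-0.790, -4.037), k3=(-0.790, -4.037), k4=(-0.810, -4.018); state += dt/6·(k1+2k2+2k3+k4)
t=0.010: state=(1.172, -0.810)
t=0.020: state=(1.164, -0.850)
t=0.030: state=(1.155, -0.890)
continuing one RK4 step at a time; state shown every 20 steps (Δt=0.2):
t=0.200: state=(0.950, -1.496)
t=0.400: state=(0.597, -1.985)
t=0.600: state=(0.180, -2.128)
t=0.800: state=(-0.228, -1.884)
t=1.000: state=(-0.553, -1.336)
t=1.200: state=(-0.752, -0.635)
t=1.320: state=(-0.802, -0.201)
next step: t=1.330: state=(-0.804, -0.165) — omega has crossed -0.2
linear interpolation between t=1.320 (-0.20067) and t=1.330 (-0.16496) → t≈1.320

t = 1.320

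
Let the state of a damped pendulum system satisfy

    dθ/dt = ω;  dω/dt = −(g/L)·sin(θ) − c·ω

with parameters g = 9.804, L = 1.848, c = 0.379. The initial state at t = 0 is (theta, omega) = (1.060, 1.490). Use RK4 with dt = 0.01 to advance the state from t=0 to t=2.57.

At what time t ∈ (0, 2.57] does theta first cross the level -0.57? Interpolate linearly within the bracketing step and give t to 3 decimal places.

t=0.000: state=(1.060, 1.490)
step 1 (dt=0.01): k1=(1.490, -5.193), k2=(1.464, -5.202), k3=(1.464, -5.202), k4=(1.438, -5.210); state += dt/6·(k1+2k2+2k3+k4)
t=0.010: state=(1.075, 1.438)
t=0.020: state=(1.089, 1.386)
t=0.030: state=(1.102, 1.333)
continuing one RK4 step at a time; state shown every 10 steps (Δt=0.1):
t=0.100: state=(1.183, 0.965)
t=0.200: state=(1.253, 0.440)
t=0.300: state=(1.271, -0.073)
t=0.400: state=(1.239, -0.566)
t=0.500: state=(1.159, -1.031)
t=0.600: state=(1.034, -1.456)
t=0.700: state=(0.870, -1.826)
t=0.800: state=(0.672, -2.121)
t=0.900: state=(0.449, -2.318)
t=1.000: state=(0.212, -2.400)
t=1.100: state=(-0.027, -2.358)
t=1.200: state=(-0.256, -2.196)
t=1.300: state=(-0.463, -1.930)
t=1.350: state=(-0.556, -1.766)
next step: t=1.360: state=(-0.573, -1.731) — theta has crossed -0.57
linear interpolation between t=1.350 (-0.55554) and t=1.360 (-0.57302) → t≈1.358

t = 1.358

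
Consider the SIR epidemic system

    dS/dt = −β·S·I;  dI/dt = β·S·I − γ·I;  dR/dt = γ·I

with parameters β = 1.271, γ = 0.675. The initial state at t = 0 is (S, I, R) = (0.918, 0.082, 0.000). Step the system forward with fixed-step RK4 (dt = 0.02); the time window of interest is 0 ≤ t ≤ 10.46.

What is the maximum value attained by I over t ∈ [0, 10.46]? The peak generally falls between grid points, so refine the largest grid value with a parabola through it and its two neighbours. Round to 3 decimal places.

max I = 0.178

t=0.000: state=(0.918, 0.082, 0.000)
step 1 (dt=0.02): k1=(-0.096, 0.040, 0.055), k2=(-0.096, 0.040, 0.056), k3=(-0.096, 0.040, 0.056), k4=(-0.096, 0.041, 0.056); state += dt/6·(k1+2k2+2k3+k4)
t=0.020: state=(0.916, 0.083, 0.001)
t=0.040: state=(0.914, 0.084, 0.002)
t=0.060: state=(0.912, 0.084, 0.003)
continuing one RK4 step at a time; state shown every 25 steps (Δt=0.5):
t=0.500: state=(0.866, 0.103, 0.031)
t=1.000: state=(0.805, 0.125, 0.070)
t=1.500: state=(0.738, 0.146, 0.116)
t=2.000: state=(0.669, 0.163, 0.168)
t=2.500: state=(0.601, 0.174, 0.225)
t=3.000: state=(0.537, 0.178, 0.285)
t=3.500: state=(0.480, 0.176, 0.344)
t=4.000: state=(0.430, 0.167, 0.402)
t=4.500: state=(0.388, 0.155, 0.457)
t=5.000: state=(0.354, 0.140, 0.507)
t=5.500: state=(0.325, 0.124, 0.551)
t=6.000: state=(0.302, 0.108, 0.590)
t=6.500: state=(0.284, 0.093, 0.624)
t=7.000: state=(0.269, 0.079, 0.653)
t=7.500: state=(0.256, 0.066, 0.677)
t=8.000: state=(0.247, 0.056, 0.698)
t=8.500: state=(0.239, 0.046, 0.715)
t=9.000: state=(0.233, 0.038, 0.729)
t=9.500: state=(0.228, 0.032, 0.741)
t=10.000: state=(0.223, 0.026, 0.751)
t=10.460: state=(0.220, 0.022, 0.758)
largest grid value and its neighbours: I(3.040)=0.17827, I(3.060)=0.17827, I(3.080)=0.17826
parabola through these three points peaks at t≈3.051 with I≈0.17827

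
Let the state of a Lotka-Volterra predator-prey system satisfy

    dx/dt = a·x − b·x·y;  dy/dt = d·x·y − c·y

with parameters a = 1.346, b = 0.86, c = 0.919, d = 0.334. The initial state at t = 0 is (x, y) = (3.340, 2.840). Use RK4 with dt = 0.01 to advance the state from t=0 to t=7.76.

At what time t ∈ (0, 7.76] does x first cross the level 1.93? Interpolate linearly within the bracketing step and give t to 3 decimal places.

t=0.000: state=(3.340, 2.840)
step 1 (dt=0.01): k1=(-3.662, 0.558), k2=(-3.650, 0.541), k3=(-3.650, 0.541), k4=(-3.637, 0.525); state += dt/6·(k1+2k2+2k3+k4)
t=0.010: state=(3.304, 2.845)
t=0.020: state=(3.267, 2.850)
t=0.030: state=(3.231, 2.855)
t=0.490: state=(1.942, 2.757)
next step: t=0.500: state=(1.922, 2.749) — x has crossed 1.93
linear interpolation between t=0.490 (1.94160) and t=0.500 (1.92186) → t≈0.496

t = 0.496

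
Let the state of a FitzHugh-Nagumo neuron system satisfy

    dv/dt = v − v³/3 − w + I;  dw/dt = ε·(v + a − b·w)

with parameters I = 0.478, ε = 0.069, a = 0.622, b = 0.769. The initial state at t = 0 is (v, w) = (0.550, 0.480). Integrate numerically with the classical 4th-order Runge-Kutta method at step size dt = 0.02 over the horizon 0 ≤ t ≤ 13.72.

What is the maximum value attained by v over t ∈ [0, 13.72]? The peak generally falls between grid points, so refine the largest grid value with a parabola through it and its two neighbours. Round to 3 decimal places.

t=0.000: state=(0.550, 0.480)
step 1 (dt=0.02): k1=(0.493, 0.055), k2=(0.495, 0.056), k3=(0.495, 0.056), k4=(0.498, 0.056); state += dt/6·(k1+2k2+2k3+k4)
t=0.020: state=(0.560, 0.481)
t=0.040: state=(0.570, 0.482)
t=0.060: state=(0.580, 0.483)
continuing one RK4 step at a time; state shown every 25 steps (Δt=0.5):
t=0.500: state=(0.828, 0.512)
t=1.000: state=(1.130, 0.553)
t=1.500: state=(1.374, 0.603)
t=2.000: state=(1.513, 0.658)
t=2.500: state=(1.566, 0.714)
t=3.000: state=(1.573, 0.770)
t=3.500: state=(1.556, 0.824)
t=4.000: state=(1.529, 0.877)
t=4.500: state=(1.496, 0.926)
t=5.000: state=(1.461, 0.974)
t=5.500: state=(1.423, 1.018)
t=6.000: state=(1.383, 1.061)
t=6.500: state=(1.341, 1.100)
t=7.000: state=(1.297, 1.138)
t=7.500: state=(1.251, 1.172)
t=8.000: state=(1.201, 1.205)
t=8.500: state=(1.147, 1.234)
t=9.000: state=(1.088, 1.261)
t=9.500: state=(1.022, 1.285)
t=10.000: state=(0.946, 1.306)
t=10.500: state=(0.856, 1.324)
t=11.000: state=(0.743, 1.338)
t=11.500: state=(0.596, 1.347)
t=12.000: state=(0.389, 1.350)
t=12.500: state=(0.071, 1.344)
t=13.000: state=(-0.436, 1.324)
t=13.500: state=(-1.145, 1.284)
t=13.720: state=(-1.443, 1.259)
largest grid value and its neighbours: v(2.820)=1.57405, v(2.840)=1.57406, v(2.860)=1.57404
parabola through these three points peaks at t≈2.837 with v≈1.57406

max v = 1.574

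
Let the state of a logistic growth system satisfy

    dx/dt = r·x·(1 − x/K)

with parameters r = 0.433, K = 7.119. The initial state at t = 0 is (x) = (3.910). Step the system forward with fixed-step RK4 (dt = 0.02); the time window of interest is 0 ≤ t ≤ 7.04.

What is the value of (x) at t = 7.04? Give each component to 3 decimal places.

t=0.000: state=(3.910)
step 1 (dt=0.02): k1=(0.763), k2=(0.763), k3=(0.763), k4=(0.762); state += dt/6·(k1+2k2+2k3+k4)
t=0.020: state=(3.925)
t=0.040: state=(3.940)
t=0.060: state=(3.956)
continuing one RK4 step at a time; state shown every 25 steps (Δt=0.5):
t=0.500: state=(4.286)
t=1.000: state=(4.646)
t=1.500: state=(4.983)
t=2.000: state=(5.292)
t=2.500: state=(5.570)
t=3.000: state=(5.817)
t=3.500: state=(6.031)
t=4.000: state=(6.216)
t=4.500: state=(6.374)
t=5.000: state=(6.506)
t=5.500: state=(6.617)
t=6.000: state=(6.709)
t=6.500: state=(6.785)
t=7.000: state=(6.848)
t=7.040: state=(6.852)

(x) = (6.852)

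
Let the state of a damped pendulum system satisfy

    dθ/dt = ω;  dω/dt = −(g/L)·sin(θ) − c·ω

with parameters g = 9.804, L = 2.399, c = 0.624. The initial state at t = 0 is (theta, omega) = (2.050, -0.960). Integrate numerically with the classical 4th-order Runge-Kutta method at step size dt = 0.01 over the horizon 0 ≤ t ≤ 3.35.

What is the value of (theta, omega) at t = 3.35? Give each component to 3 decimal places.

(theta, omega) = (0.636, 0.061)

t=0.000: state=(2.050, -0.960)
step 1 (dt=0.01): k1=(-0.960, -3.027), k2=(-0.975, -3.027), k3=(-0.975, -3.027), k4=(-0.990, -3.027); state += dt/6·(k1+2k2+2k3+k4)
t=0.010: state=(2.040, -0.990)
t=0.020: state=(2.030, -1.021)
t=0.030: state=(2.020, -1.051)
continuing one RK4 step at a time; state shown every 20 steps (Δt=0.2):
t=0.200: state=(1.798, -1.564)
t=0.400: state=(1.426, -2.144)
t=0.600: state=(0.948, -2.599)
t=0.800: state=(0.405, -2.768)
t=1.000: state=(-0.132, -2.539)
t=1.200: state=(-0.587, -1.963)
t=1.400: state=(-0.905, -1.204)
t=1.600: state=(-1.067, -0.417)
t=1.800: state=(-1.076, 0.311)
t=2.000: state=(-0.950, 0.930)
t=2.200: state=(-0.715, 1.390)
t=2.400: state=(-0.408, 1.635)
t=2.600: state=(-0.078, 1.624)
t=2.800: state=(0.225, 1.372)
t=3.000: state=(0.459, 0.947)
t=3.200: state=(0.599, 0.441)
t=3.350: state=(0.636, 0.061)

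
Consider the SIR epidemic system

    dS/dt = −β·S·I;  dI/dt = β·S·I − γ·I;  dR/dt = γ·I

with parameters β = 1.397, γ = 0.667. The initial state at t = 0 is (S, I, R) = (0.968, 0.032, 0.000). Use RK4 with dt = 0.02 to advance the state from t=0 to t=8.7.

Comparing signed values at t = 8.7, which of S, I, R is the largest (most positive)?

t=0.000: state=(0.968, 0.032, 0.000)
step 1 (dt=0.02): k1=(-0.043, 0.022, 0.021), k2=(-0.044, 0.022, 0.021), k3=(-0.044, 0.022, 0.021), k4=(-0.044, 0.022, 0.022); state += dt/6·(k1+2k2+2k3+k4)
t=0.020: state=(0.967, 0.032, 0.000)
t=0.040: state=(0.966, 0.033, 0.001)
t=0.060: state=(0.965, 0.033, 0.001)
continuing one RK4 step at a time; state shown every 25 steps (Δt=0.5):
t=0.500: state=(0.943, 0.045, 0.013)
t=1.000: state=(0.909, 0.061, 0.030)
t=1.500: state=(0.865, 0.081, 0.054)
t=2.000: state=(0.810, 0.105, 0.085)
t=2.500: state=(0.747, 0.129, 0.124)
t=3.000: state=(0.677, 0.152, 0.171)
t=3.500: state=(0.604, 0.171, 0.225)
t=4.000: state=(0.534, 0.182, 0.284)
t=4.500: state=(0.469, 0.185, 0.346)
t=5.000: state=(0.413, 0.180, 0.407)
t=5.500: state=(0.365, 0.169, 0.465)
t=6.000: state=(0.326, 0.154, 0.519)
t=6.500: state=(0.295, 0.137, 0.568)
t=7.000: state=(0.269, 0.120, 0.611)
t=7.500: state=(0.249, 0.103, 0.648)
t=8.000: state=(0.233, 0.087, 0.680)
t=8.500: state=(0.220, 0.073, 0.706)
t=8.700: state=(0.216, 0.068, 0.716)
compare at T: S=0.216, I=0.068, R=0.716

largest component: R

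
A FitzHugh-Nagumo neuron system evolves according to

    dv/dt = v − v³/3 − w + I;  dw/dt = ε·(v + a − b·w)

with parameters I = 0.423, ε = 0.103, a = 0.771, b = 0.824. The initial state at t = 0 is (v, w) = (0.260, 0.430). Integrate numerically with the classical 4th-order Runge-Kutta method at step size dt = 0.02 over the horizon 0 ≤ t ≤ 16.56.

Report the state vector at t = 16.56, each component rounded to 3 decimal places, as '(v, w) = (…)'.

(v, w) = (-1.679, 0.258)

t=0.000: state=(0.260, 0.430)
step 1 (dt=0.02): k1=(0.247, 0.070), k2=(0.249, 0.070), k3=(0.249, 0.070), k4=(0.250, 0.070); state += dt/6·(k1+2k2+2k3+k4)
t=0.020: state=(0.265, 0.431)
t=0.040: state=(0.270, 0.433)
t=0.060: state=(0.275, 0.434)
continuing one RK4 step at a time; state shown every 50 steps (Δt=1):
t=1.000: state=(0.600, 0.512)
t=2.000: state=(1.081, 0.630)
t=3.000: state=(1.385, 0.779)
t=4.000: state=(1.419, 0.932)
t=5.000: state=(1.339, 1.069)
t=6.000: state=(1.213, 1.184)
t=7.000: state=(1.049, 1.276)
t=8.000: state=(0.820, 1.341)
t=9.000: state=(0.432, 1.372)
t=10.000: state=(-0.454, 1.341)
t=11.000: state=(-1.765, 1.192)
t=12.000: state=(-1.971, 0.981)
t=13.000: state=(-1.916, 0.785)
t=14.000: state=(-1.848, 0.612)
t=15.000: state=(-1.781, 0.459)
t=16.000: state=(-1.715, 0.325)
t=16.560: state=(-1.679, 0.258)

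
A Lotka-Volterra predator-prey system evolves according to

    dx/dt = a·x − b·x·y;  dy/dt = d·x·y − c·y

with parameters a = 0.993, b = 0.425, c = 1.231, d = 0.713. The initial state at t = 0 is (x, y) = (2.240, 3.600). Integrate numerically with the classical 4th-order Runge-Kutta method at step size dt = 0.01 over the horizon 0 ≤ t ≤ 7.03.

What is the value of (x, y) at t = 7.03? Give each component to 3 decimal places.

(x, y) = (1.119, 3.181)

t=0.000: state=(2.240, 3.600)
step 1 (dt=0.01): k1=(-1.203, 1.318), k2=(-1.206, 1.305), k3=(-1.206, 1.305), k4=(-1.209, 1.292); state += dt/6·(k1+2k2+2k3+k4)
t=0.010: state=(2.228, 3.613)
t=0.020: state=(2.216, 3.626)
t=0.030: state=(2.204, 3.638)
continuing one RK4 step at a time; state shown every 25 steps (Δt=0.25):
t=0.250: state=(1.931, 3.838)
t=0.500: state=(1.640, 3.876)
t=0.750: state=(1.401, 3.733)
t=1.000: state=(1.224, 3.464)
t=1.250: state=(1.105, 3.132)
t=1.500: state=(1.034, 2.784)
t=1.750: state=(1.004, 2.453)
t=2.000: state=(1.008, 2.156)
t=2.250: state=(1.042, 1.902)
t=2.500: state=(1.104, 1.692)
t=2.750: state=(1.193, 1.526)
t=3.000: state=(1.309, 1.401)
t=3.250: state=(1.453, 1.317)
t=3.500: state=(1.624, 1.273)
t=3.750: state=(1.819, 1.271)
t=4.000: state=(2.033, 1.317)
t=4.250: state=(2.254, 1.419)
t=4.500: state=(2.465, 1.589)
t=4.750: state=(2.635, 1.841)
t=5.000: state=(2.729, 2.186)
t=5.250: state=(2.712, 2.615)
t=5.500: state=(2.568, 3.083)
t=5.750: state=(2.318, 3.508)
t=6.000: state=(2.012, 3.794)
t=6.250: state=(1.712, 3.886)
t=6.500: state=(1.458, 3.786)
t=6.750: state=(1.265, 3.544)
t=7.000: state=(1.131, 3.222)
t=7.030: state=(1.119, 3.181)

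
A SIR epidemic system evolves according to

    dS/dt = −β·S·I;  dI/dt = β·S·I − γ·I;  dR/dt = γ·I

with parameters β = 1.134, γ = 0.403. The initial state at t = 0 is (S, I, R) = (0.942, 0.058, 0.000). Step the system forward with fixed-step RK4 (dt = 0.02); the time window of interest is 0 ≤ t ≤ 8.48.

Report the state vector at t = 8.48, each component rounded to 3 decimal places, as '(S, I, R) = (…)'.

t=0.000: state=(0.942, 0.058, 0.000)
step 1 (dt=0.02): k1=(-0.062, 0.039, 0.023), k2=(-0.062, 0.039, 0.024), k3=(-0.062, 0.039, 0.024), k4=(-0.063, 0.039, 0.024); state += dt/6·(k1+2k2+2k3+k4)
t=0.020: state=(0.941, 0.059, 0.000)
t=0.040: state=(0.939, 0.060, 0.001)
t=0.060: state=(0.938, 0.060, 0.001)
continuing one RK4 step at a time; state shown every 25 steps (Δt=0.5):
t=0.500: state=(0.906, 0.080, 0.014)
t=1.000: state=(0.859, 0.108, 0.033)
t=1.500: state=(0.801, 0.142, 0.058)
t=2.000: state=(0.731, 0.179, 0.090)
t=2.500: state=(0.654, 0.216, 0.130)
t=3.000: state=(0.573, 0.251, 0.177)
t=3.500: state=(0.493, 0.277, 0.230)
t=4.000: state=(0.419, 0.293, 0.288)
t=4.500: state=(0.354, 0.298, 0.348)
t=5.000: state=(0.299, 0.293, 0.407)
t=5.500: state=(0.254, 0.280, 0.465)
t=6.000: state=(0.218, 0.262, 0.520)
t=6.500: state=(0.189, 0.240, 0.571)
t=7.000: state=(0.166, 0.217, 0.617)
t=7.500: state=(0.148, 0.194, 0.658)
t=8.000: state=(0.133, 0.172, 0.695)
t=8.480: state=(0.122, 0.152, 0.726)

(S, I, R) = (0.122, 0.152, 0.726)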